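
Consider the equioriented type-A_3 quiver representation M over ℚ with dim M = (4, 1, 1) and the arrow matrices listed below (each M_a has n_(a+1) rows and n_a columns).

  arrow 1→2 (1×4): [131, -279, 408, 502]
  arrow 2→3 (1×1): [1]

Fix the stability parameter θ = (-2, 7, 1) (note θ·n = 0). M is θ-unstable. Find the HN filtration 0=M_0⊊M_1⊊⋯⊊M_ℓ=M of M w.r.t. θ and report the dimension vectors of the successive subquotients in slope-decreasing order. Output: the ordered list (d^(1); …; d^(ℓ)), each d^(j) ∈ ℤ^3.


Barcode: M ≅ I[1,1]^3, I[1,3]. HN layers by μ_θ (2 steps, strictly decreasing):
  μ^(1)=4; μ^(2)=-2

((0, 1, 1); (4, 0, 0))


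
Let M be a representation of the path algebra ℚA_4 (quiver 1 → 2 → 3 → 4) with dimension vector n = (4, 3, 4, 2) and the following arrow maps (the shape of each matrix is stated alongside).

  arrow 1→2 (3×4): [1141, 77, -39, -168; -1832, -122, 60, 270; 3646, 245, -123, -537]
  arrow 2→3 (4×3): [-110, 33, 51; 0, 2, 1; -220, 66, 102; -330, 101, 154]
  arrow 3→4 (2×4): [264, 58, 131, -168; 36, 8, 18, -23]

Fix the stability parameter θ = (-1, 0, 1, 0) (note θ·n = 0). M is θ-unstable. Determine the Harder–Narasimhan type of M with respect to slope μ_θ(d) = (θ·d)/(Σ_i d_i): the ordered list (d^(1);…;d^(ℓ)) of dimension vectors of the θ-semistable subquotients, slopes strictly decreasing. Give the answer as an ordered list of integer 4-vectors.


Interval decomposition of M: I[1,1], I[1,2], I[1,3], I[1,4], I[3,3], I[3,4].
HN type (ℓ=4): μ^(1)=1; μ^(2)=1/2; μ^(3)=0; μ^(4)=-1

((0, 0, 2, 0); (0, 0, 2, 2); (0, 3, 0, 0); (4, 0, 0, 0))


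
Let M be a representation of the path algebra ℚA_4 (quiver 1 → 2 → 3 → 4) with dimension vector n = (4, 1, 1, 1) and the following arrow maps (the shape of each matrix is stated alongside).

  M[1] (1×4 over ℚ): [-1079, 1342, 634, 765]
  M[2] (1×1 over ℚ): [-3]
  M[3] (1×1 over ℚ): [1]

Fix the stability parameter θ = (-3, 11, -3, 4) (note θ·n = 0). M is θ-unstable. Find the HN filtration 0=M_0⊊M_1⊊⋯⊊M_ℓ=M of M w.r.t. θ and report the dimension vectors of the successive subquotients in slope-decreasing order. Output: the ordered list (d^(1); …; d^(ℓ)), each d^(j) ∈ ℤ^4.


Barcode: M ≅ I[1,1]^3, I[1,4]. HN layers by μ_θ (2 steps, strictly decreasing):
  μ^(1)=4; μ^(2)=-3

((0, 1, 1, 1); (4, 0, 0, 0))


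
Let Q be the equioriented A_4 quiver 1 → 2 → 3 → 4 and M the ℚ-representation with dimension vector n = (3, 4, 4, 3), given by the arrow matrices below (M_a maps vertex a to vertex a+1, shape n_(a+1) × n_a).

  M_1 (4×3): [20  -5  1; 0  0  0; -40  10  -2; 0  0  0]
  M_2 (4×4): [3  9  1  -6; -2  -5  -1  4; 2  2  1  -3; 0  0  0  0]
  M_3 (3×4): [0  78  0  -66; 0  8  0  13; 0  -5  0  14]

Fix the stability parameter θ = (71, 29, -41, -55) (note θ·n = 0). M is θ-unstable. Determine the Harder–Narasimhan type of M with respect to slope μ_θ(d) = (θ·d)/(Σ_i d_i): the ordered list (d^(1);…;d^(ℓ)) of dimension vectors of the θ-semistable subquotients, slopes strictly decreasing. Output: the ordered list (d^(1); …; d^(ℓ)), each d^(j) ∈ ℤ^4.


Barcode: M ≅ I[1,1]^2, I[1,3], I[2,2], I[2,3], I[2,4], I[3,4], I[4,4]. HN layers by μ_θ (7 steps, strictly decreasing):
  μ^(1)=71; μ^(2)=29; μ^(3)=59/3; μ^(4)=-6; μ^(5)=-67/3; μ^(6)=-48; μ^(7)=-55

((2, 0, 0, 0); (0, 1, 0, 0); (1, 1, 1, 0); (0, 1, 1, 0); (0, 1, 1, 1); (0, 0, 1, 1); (0, 0, 0, 1))


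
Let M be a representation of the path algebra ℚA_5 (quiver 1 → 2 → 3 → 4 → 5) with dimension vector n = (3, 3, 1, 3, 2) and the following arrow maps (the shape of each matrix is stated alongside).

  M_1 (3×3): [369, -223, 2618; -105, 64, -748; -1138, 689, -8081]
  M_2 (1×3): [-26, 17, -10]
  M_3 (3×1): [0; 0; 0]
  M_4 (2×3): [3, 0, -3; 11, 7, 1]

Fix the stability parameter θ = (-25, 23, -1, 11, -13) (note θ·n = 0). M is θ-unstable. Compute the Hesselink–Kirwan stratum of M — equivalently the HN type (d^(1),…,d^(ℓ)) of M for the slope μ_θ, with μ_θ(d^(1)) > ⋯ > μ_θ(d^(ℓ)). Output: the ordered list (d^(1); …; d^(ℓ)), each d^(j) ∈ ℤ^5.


Interval decomposition of M: I[1,2]^2, I[1,3], I[4,4], I[4,5]^2.
HN type (ℓ=4): μ^(1)=23; μ^(2)=11; μ^(3)=-1; μ^(4)=-25

((0, 2, 0, 0, 0); (0, 1, 1, 1, 0); (0, 0, 0, 2, 2); (3, 0, 0, 0, 0))


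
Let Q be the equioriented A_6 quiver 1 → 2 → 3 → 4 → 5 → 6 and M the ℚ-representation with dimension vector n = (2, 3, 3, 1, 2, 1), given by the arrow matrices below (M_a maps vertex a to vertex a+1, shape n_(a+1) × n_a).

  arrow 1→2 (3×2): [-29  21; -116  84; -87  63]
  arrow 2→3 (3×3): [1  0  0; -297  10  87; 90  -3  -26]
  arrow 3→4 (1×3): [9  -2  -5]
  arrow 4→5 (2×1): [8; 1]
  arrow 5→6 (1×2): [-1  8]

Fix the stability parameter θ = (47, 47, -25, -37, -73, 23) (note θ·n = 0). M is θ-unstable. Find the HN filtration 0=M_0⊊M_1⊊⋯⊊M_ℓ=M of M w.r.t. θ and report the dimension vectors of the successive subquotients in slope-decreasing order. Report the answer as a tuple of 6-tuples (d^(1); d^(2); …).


Interval decomposition of M: I[1,1], I[1,5], I[2,3]^2, I[5,6].
HN type (ℓ=5): μ^(1)=47; μ^(2)=23; μ^(3)=11; μ^(4)=-41/5; μ^(5)=-73

((1, 0, 0, 0, 0, 0); (0, 0, 0, 0, 0, 1); (0, 2, 2, 0, 0, 0); (1, 1, 1, 1, 1, 0); (0, 0, 0, 0, 1, 0))


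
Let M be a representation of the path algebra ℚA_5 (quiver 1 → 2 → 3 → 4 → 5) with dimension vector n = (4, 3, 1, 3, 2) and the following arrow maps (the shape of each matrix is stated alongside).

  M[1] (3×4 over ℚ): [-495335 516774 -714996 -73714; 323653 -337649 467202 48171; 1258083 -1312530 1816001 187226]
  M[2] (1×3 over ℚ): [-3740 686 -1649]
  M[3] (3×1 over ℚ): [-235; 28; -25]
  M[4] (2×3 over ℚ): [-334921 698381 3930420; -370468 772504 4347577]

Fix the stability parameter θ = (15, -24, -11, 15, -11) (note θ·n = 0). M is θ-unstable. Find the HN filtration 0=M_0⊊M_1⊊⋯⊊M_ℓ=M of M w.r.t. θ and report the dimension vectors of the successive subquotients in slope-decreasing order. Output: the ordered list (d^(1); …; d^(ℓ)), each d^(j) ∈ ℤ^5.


Barcode: M ≅ I[1,1], I[1,2]^2, I[1,5], I[4,4], I[4,5]. HN layers by μ_θ (4 steps, strictly decreasing):
  μ^(1)=15; μ^(2)=2; μ^(3)=-9/2; μ^(4)=-20/3

((1, 0, 0, 1, 0); (0, 0, 0, 2, 2); (2, 2, 0, 0, 0); (1, 1, 1, 0, 0))


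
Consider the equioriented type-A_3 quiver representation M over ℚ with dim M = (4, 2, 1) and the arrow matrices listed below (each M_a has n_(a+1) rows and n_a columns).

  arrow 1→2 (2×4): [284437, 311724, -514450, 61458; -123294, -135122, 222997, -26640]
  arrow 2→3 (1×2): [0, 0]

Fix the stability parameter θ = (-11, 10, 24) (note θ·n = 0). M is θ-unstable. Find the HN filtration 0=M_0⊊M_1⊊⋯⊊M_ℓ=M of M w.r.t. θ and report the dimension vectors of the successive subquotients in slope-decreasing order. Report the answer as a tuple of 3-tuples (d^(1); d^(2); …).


Via rank(M_{q-1}∘⋯∘M_p): M ≅ I[1,1]^2, I[1,2]^2, I[3,3].
μ_θ-semistable layers: μ^(1)=24; μ^(2)=10; μ^(3)=-11

((0, 0, 1); (0, 2, 0); (4, 0, 0))


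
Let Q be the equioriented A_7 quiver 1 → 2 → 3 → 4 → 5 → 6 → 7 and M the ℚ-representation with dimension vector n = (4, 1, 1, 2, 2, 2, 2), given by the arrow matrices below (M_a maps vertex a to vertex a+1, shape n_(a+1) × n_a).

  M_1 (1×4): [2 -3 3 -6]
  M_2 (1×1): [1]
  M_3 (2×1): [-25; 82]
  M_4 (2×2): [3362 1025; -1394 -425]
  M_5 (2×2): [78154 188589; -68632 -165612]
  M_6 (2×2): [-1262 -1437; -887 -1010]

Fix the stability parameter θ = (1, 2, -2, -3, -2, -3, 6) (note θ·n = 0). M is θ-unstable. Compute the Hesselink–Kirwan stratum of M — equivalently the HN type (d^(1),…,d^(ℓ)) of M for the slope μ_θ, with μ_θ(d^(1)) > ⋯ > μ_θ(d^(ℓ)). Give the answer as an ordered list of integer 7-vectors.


Interval decomposition of M: I[1,1]^3, I[1,4], I[4,7], I[5,5], I[6,7].
HN type (ℓ=6): μ^(1)=6; μ^(2)=1; μ^(3)=-1/2; μ^(4)=-2; μ^(5)=-5/2; μ^(6)=-3

((0, 0, 0, 0, 0, 0, 2); (3, 0, 0, 0, 0, 0, 0); (1, 1, 1, 1, 0, 0, 0); (0, 0, 0, 0, 1, 0, 0); (0, 0, 0, 0, 1, 1, 0); (0, 0, 0, 1, 0, 1, 0))


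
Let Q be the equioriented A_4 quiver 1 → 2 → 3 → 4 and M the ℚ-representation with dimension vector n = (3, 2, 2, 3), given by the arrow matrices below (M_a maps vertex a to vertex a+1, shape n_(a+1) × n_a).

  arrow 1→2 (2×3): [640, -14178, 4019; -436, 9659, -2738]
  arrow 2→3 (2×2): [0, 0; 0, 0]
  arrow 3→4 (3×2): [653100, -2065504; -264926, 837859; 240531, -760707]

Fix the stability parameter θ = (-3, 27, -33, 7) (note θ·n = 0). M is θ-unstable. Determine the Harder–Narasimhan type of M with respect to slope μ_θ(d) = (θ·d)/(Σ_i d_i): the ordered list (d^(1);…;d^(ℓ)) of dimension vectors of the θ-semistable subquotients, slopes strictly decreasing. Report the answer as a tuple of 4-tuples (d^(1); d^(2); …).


Barcode: M ≅ I[1,1], I[1,2]^2, I[3,4]^2, I[4,4]. HN layers by μ_θ (4 steps, strictly decreasing):
  μ^(1)=27; μ^(2)=7; μ^(3)=-3; μ^(4)=-33

((0, 2, 0, 0); (0, 0, 0, 3); (3, 0, 0, 0); (0, 0, 2, 0))


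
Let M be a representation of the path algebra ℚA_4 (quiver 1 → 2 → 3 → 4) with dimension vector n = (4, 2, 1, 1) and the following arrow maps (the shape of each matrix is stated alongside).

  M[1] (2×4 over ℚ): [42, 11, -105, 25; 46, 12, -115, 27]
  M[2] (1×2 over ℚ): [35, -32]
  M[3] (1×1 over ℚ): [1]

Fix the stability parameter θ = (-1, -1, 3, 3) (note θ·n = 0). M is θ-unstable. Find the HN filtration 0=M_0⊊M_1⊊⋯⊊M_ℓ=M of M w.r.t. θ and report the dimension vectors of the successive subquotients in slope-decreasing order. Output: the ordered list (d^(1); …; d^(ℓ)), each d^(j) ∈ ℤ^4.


Via rank(M_{q-1}∘⋯∘M_p): M ≅ I[1,1]^2, I[1,2], I[1,4].
μ_θ-semistable layers: μ^(1)=3; μ^(2)=-1

((0, 0, 1, 1); (4, 2, 0, 0))


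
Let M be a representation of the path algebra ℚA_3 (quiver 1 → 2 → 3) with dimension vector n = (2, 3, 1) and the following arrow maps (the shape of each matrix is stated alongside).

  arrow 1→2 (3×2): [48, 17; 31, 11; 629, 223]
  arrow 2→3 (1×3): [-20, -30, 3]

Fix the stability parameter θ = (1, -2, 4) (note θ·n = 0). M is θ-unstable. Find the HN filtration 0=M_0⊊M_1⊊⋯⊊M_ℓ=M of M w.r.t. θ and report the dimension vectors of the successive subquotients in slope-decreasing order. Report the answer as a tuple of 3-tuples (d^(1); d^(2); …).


Barcode: M ≅ I[1,2], I[1,3], I[2,2]. HN layers by μ_θ (3 steps, strictly decreasing):
  μ^(1)=4; μ^(2)=-1/2; μ^(3)=-2

((0, 0, 1); (2, 2, 0); (0, 1, 0))


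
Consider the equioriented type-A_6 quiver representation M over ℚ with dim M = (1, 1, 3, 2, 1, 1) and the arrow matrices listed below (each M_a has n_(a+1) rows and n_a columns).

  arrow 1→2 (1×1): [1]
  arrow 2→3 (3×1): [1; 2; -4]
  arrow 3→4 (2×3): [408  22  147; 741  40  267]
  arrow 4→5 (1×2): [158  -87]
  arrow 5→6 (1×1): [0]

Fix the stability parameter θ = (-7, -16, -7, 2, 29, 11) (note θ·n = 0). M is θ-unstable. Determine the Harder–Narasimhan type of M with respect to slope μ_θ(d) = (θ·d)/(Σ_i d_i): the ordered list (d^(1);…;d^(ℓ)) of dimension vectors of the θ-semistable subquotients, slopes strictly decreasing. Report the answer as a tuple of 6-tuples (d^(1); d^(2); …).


Barcode: M ≅ I[1,5], I[3,3], I[3,4], I[6,6]. HN layers by μ_θ (5 steps, strictly decreasing):
  μ^(1)=29; μ^(2)=11; μ^(3)=2; μ^(4)=-7; μ^(5)=-23/2

((0, 0, 0, 0, 1, 0); (0, 0, 0, 0, 0, 1); (0, 0, 0, 2, 0, 0); (0, 0, 3, 0, 0, 0); (1, 1, 0, 0, 0, 0))


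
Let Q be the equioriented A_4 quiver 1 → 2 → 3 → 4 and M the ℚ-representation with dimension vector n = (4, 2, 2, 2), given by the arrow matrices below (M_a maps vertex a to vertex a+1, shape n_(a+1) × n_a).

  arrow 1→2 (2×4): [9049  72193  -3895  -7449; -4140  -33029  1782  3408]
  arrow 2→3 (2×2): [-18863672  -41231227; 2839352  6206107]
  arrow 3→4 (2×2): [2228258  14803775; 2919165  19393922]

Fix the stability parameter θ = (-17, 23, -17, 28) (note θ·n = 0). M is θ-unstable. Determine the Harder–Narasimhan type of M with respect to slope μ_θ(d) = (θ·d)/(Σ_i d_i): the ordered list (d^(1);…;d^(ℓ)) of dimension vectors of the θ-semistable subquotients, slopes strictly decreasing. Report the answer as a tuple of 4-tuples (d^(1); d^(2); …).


Barcode: M ≅ I[1,1]^2, I[1,2], I[1,4], I[3,4]. HN layers by μ_θ (4 steps, strictly decreasing):
  μ^(1)=28; μ^(2)=23; μ^(3)=3; μ^(4)=-17

((0, 0, 0, 2); (0, 1, 0, 0); (0, 1, 1, 0); (4, 0, 1, 0))


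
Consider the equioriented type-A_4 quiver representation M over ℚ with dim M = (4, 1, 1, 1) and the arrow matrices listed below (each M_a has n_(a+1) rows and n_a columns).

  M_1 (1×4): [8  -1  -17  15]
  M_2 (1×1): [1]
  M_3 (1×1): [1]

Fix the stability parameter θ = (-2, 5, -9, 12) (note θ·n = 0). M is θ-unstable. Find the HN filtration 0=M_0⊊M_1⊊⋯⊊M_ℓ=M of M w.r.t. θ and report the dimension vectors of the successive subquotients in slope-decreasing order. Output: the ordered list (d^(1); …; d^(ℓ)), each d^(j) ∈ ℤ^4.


Interval decomposition of M: I[1,1]^3, I[1,4].
HN type (ℓ=2): μ^(1)=12; μ^(2)=-2

((0, 0, 0, 1); (4, 1, 1, 0))


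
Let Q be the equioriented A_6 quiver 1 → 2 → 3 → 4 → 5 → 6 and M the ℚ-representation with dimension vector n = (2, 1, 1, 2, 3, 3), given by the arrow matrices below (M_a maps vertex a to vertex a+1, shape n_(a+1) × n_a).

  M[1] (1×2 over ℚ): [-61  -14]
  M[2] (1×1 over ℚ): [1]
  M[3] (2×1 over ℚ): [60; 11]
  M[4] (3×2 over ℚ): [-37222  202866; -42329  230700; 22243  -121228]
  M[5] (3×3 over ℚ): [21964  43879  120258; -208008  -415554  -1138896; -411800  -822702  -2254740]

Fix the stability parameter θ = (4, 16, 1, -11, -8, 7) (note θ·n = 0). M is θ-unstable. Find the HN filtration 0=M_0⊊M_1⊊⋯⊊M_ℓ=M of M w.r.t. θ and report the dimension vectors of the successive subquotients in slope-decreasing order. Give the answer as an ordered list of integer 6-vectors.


Via rank(M_{q-1}∘⋯∘M_p): M ≅ I[1,1], I[1,5], I[4,6], I[5,6], I[6,6].
μ_θ-semistable layers: μ^(1)=7; μ^(2)=4; μ^(3)=2/5; μ^(4)=-8; μ^(5)=-11

((0, 0, 0, 0, 0, 3); (1, 0, 0, 0, 0, 0); (1, 1, 1, 1, 1, 0); (0, 0, 0, 0, 2, 0); (0, 0, 0, 1, 0, 0))


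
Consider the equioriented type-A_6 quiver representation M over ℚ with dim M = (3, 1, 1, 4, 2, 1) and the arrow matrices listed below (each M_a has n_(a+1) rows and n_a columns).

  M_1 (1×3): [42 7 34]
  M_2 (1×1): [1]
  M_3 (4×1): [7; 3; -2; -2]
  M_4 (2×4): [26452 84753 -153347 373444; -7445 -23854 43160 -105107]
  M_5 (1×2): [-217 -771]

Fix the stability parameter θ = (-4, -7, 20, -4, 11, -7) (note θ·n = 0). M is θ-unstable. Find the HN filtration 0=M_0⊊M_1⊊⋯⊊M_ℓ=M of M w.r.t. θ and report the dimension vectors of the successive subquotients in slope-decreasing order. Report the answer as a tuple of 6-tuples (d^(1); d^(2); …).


Interval decomposition of M: I[1,1]^2, I[1,5], I[4,4]^2, I[4,6].
HN type (ℓ=5): μ^(1)=11; μ^(2)=8; μ^(3)=2; μ^(4)=-4; μ^(5)=-11/2

((0, 0, 0, 0, 1, 0); (0, 0, 1, 1, 0, 0); (0, 0, 0, 0, 1, 1); (2, 0, 0, 3, 0, 0); (1, 1, 0, 0, 0, 0))


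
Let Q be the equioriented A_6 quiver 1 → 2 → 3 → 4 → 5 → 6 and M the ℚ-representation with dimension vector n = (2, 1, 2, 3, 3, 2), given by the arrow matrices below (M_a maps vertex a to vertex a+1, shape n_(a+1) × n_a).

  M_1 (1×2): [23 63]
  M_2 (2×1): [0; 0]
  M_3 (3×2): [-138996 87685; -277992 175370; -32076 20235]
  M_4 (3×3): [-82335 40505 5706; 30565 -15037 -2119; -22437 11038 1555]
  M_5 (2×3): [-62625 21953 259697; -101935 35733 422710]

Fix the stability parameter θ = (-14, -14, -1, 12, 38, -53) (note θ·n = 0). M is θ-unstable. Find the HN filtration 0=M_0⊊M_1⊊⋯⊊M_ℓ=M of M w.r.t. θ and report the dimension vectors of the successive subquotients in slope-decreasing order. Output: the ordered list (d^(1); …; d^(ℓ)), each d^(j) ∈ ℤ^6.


Via rank(M_{q-1}∘⋯∘M_p): M ≅ I[1,1], I[1,2], I[3,3], I[3,6], I[4,5], I[4,6].
μ_θ-semistable layers: μ^(1)=38; μ^(2)=12; μ^(3)=-1; μ^(4)=-14

((0, 0, 0, 0, 1, 0); (0, 0, 0, 1, 0, 0); (0, 0, 2, 2, 2, 2); (2, 1, 0, 0, 0, 0))


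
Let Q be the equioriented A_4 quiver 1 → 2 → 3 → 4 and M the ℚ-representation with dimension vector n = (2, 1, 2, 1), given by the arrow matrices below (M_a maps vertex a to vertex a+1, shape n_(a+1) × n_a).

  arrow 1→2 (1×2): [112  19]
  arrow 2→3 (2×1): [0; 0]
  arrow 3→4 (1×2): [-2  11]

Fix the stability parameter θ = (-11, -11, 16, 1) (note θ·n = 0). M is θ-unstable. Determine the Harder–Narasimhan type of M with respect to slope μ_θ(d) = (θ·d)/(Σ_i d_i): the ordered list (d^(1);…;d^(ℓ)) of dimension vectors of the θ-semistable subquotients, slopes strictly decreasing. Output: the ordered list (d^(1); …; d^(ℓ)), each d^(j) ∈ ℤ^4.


Interval decomposition of M: I[1,1], I[1,2], I[3,3], I[3,4].
HN type (ℓ=3): μ^(1)=16; μ^(2)=17/2; μ^(3)=-11

((0, 0, 1, 0); (0, 0, 1, 1); (2, 1, 0, 0))


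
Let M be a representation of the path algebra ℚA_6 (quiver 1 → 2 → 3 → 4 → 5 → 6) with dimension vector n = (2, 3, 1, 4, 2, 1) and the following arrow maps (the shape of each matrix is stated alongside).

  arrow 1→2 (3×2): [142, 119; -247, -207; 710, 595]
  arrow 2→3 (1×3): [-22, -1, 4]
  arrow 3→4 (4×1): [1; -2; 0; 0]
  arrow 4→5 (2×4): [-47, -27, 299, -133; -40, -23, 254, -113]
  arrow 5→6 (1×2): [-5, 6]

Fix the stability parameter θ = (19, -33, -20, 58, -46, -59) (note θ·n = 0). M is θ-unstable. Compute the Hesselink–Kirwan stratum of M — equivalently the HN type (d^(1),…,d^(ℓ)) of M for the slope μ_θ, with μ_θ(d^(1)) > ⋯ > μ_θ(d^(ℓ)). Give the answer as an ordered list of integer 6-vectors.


Barcode: M ≅ I[1,2], I[1,6], I[2,2], I[4,4]^2, I[4,5]. HN layers by μ_θ (5 steps, strictly decreasing):
  μ^(1)=58; μ^(2)=6; μ^(3)=-7; μ^(4)=-27/2; μ^(5)=-33

((0, 0, 0, 2, 0, 0); (0, 0, 0, 1, 1, 0); (1, 1, 0, 0, 0, 0); (1, 1, 1, 1, 1, 1); (0, 1, 0, 0, 0, 0))


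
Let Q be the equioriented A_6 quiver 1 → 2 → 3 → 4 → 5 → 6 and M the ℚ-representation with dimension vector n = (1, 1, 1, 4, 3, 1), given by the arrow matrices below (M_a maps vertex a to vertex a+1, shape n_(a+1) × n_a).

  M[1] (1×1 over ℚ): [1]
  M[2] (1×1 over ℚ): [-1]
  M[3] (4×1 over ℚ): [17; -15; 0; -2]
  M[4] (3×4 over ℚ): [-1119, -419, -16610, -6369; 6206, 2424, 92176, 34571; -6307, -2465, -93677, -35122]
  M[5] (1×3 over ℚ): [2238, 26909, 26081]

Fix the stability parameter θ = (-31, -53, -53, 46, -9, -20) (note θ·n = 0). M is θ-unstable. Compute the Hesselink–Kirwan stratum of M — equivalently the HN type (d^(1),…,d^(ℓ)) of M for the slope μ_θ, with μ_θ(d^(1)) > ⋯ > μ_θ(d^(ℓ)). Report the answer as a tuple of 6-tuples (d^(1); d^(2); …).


Via rank(M_{q-1}∘⋯∘M_p): M ≅ I[1,4], I[4,5]^2, I[4,6].
μ_θ-semistable layers: μ^(1)=46; μ^(2)=37/2; μ^(3)=17/3; μ^(4)=-137/3

((0, 0, 0, 1, 0, 0); (0, 0, 0, 2, 2, 0); (0, 0, 0, 1, 1, 1); (1, 1, 1, 0, 0, 0))


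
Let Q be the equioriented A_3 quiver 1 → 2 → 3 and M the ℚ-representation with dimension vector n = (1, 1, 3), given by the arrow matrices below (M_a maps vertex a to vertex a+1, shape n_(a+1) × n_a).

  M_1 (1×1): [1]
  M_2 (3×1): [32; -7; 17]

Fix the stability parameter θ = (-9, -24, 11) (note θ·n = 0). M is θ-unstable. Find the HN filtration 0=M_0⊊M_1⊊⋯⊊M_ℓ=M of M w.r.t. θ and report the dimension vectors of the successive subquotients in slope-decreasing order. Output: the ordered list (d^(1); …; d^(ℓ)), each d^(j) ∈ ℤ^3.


Interval decomposition of M: I[1,3], I[3,3]^2.
HN type (ℓ=2): μ^(1)=11; μ^(2)=-33/2

((0, 0, 3); (1, 1, 0))


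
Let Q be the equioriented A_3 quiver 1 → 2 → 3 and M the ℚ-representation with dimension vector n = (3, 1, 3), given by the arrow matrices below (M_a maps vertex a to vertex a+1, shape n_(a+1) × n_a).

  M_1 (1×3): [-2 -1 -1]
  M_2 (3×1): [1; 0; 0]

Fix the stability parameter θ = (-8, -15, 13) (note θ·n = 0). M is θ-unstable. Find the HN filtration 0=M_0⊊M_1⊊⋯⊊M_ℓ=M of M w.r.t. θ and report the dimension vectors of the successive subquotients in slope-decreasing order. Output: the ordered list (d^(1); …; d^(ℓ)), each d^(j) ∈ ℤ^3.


Via rank(M_{q-1}∘⋯∘M_p): M ≅ I[1,1]^2, I[1,3], I[3,3]^2.
μ_θ-semistable layers: μ^(1)=13; μ^(2)=-8; μ^(3)=-23/2

((0, 0, 3); (2, 0, 0); (1, 1, 0))


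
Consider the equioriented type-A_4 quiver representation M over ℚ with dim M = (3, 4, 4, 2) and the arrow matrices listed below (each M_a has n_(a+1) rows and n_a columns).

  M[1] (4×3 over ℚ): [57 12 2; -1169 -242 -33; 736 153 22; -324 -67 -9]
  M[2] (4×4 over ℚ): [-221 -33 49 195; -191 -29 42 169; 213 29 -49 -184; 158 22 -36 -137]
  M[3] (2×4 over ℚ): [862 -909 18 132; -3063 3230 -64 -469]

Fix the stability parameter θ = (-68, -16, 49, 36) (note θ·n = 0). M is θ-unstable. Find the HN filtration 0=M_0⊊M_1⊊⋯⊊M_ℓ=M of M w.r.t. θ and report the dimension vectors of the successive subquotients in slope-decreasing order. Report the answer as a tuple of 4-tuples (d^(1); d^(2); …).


Interval decomposition of M: I[1,2], I[1,4]^2, I[2,3], I[3,3].
HN type (ℓ=4): μ^(1)=49; μ^(2)=85/2; μ^(3)=-16; μ^(4)=-68

((0, 0, 2, 0); (0, 0, 2, 2); (0, 4, 0, 0); (3, 0, 0, 0))


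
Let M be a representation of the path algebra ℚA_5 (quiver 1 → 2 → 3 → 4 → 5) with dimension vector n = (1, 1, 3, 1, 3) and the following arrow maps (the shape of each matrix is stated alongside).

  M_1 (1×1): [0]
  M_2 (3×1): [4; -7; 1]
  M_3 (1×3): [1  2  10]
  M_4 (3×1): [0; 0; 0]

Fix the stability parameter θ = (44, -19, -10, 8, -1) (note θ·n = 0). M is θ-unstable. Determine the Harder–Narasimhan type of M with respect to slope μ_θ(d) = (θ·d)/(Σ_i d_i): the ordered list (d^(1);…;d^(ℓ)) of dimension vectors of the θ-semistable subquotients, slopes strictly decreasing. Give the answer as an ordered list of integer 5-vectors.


Barcode: M ≅ I[1,1], I[2,3], I[3,3], I[3,4], I[5,5]^3. HN layers by μ_θ (5 steps, strictly decreasing):
  μ^(1)=44; μ^(2)=8; μ^(3)=-1; μ^(4)=-10; μ^(5)=-19

((1, 0, 0, 0, 0); (0, 0, 0, 1, 0); (0, 0, 0, 0, 3); (0, 0, 3, 0, 0); (0, 1, 0, 0, 0))


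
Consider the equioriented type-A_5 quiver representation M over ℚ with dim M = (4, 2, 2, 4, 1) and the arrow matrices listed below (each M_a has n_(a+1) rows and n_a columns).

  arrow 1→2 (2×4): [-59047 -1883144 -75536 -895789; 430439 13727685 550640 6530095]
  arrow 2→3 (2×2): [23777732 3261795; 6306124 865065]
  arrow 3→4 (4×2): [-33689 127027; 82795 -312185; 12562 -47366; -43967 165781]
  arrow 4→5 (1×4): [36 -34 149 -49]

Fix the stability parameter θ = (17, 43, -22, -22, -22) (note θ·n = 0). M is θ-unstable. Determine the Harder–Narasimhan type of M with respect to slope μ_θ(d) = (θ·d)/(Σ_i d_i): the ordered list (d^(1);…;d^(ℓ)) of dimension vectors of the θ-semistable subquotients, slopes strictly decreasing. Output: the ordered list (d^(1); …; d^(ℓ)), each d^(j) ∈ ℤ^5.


Interval decomposition of M: I[1,1]^2, I[1,2], I[1,3], I[3,5], I[4,4]^3.
HN type (ℓ=4): μ^(1)=43; μ^(2)=17; μ^(3)=38/3; μ^(4)=-22

((0, 1, 0, 0, 0); (3, 0, 0, 0, 0); (1, 1, 1, 0, 0); (0, 0, 1, 4, 1))


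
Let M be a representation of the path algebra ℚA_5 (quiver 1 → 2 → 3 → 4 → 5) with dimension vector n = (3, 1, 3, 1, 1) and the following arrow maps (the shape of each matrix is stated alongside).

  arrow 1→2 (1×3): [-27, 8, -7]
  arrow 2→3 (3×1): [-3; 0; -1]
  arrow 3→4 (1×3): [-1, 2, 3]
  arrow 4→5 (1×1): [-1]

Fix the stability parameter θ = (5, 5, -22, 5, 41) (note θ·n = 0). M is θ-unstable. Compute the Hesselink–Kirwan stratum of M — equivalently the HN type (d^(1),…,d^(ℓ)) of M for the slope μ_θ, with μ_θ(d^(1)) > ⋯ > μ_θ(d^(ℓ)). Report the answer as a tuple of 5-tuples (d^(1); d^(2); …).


Barcode: M ≅ I[1,1]^2, I[1,3], I[3,3], I[3,5]. HN layers by μ_θ (4 steps, strictly decreasing):
  μ^(1)=41; μ^(2)=5; μ^(3)=-4; μ^(4)=-22

((0, 0, 0, 0, 1); (2, 0, 0, 1, 0); (1, 1, 1, 0, 0); (0, 0, 2, 0, 0))


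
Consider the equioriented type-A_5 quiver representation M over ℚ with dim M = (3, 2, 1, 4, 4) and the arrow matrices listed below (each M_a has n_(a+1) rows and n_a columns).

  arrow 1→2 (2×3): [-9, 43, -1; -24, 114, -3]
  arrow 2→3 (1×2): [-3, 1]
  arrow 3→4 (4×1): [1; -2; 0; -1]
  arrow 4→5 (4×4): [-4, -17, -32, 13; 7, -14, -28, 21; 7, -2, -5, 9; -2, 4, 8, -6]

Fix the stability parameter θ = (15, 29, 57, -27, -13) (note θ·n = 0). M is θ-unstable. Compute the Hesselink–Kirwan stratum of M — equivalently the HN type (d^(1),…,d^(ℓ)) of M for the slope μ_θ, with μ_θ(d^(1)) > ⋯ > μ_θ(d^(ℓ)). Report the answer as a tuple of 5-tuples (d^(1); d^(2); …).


Via rank(M_{q-1}∘⋯∘M_p): M ≅ I[1,1], I[1,2], I[1,5], I[4,4], I[4,5]^2, I[5,5].
μ_θ-semistable layers: μ^(1)=29; μ^(2)=15; μ^(3)=61/5; μ^(4)=-13; μ^(5)=-27

((0, 1, 0, 0, 0); (2, 0, 0, 0, 0); (1, 1, 1, 1, 1); (0, 0, 0, 0, 3); (0, 0, 0, 3, 0))


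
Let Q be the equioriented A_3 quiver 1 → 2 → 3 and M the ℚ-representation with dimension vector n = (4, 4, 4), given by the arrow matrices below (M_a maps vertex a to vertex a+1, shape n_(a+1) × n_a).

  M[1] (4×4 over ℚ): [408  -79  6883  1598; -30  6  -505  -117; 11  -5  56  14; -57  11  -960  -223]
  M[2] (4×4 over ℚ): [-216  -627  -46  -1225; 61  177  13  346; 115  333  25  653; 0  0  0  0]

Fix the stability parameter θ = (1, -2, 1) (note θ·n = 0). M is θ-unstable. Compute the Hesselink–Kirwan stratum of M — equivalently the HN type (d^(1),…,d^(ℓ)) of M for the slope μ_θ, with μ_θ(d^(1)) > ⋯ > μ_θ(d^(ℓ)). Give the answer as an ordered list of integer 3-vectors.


Interval decomposition of M: I[1,2], I[1,3]^3, I[3,3].
HN type (ℓ=2): μ^(1)=1; μ^(2)=-1/2

((0, 0, 4); (4, 4, 0))


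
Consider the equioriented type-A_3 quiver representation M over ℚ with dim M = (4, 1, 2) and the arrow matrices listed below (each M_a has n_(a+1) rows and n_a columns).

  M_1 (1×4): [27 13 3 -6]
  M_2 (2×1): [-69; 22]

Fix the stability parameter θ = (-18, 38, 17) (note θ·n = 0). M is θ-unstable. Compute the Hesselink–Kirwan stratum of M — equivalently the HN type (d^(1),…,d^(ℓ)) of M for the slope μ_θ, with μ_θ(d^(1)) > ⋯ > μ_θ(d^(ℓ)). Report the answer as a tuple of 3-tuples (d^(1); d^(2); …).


Interval decomposition of M: I[1,1]^3, I[1,3], I[3,3].
HN type (ℓ=3): μ^(1)=55/2; μ^(2)=17; μ^(3)=-18

((0, 1, 1); (0, 0, 1); (4, 0, 0))


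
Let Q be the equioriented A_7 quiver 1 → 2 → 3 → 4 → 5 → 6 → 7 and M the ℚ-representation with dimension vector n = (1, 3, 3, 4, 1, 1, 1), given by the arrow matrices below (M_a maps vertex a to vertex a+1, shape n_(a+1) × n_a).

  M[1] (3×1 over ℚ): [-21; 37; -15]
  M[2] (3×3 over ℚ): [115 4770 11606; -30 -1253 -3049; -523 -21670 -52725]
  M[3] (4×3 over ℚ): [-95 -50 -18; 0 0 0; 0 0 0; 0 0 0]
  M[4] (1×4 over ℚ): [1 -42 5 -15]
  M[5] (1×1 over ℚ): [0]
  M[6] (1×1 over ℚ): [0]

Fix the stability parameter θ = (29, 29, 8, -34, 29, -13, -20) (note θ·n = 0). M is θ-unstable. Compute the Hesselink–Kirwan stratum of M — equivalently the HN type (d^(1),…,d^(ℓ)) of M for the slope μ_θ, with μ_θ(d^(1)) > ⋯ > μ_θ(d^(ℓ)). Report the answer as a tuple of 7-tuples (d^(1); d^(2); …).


Barcode: M ≅ I[1,5], I[2,3]^2, I[4,4]^3, I[6,6], I[7,7]. HN layers by μ_θ (6 steps, strictly decreasing):
  μ^(1)=29; μ^(2)=37/2; μ^(3)=8; μ^(4)=-13; μ^(5)=-20; μ^(6)=-34

((0, 0, 0, 0, 1, 0, 0); (0, 2, 2, 0, 0, 0, 0); (1, 1, 1, 1, 0, 0, 0); (0, 0, 0, 0, 0, 1, 0); (0, 0, 0, 0, 0, 0, 1); (0, 0, 0, 3, 0, 0, 0))


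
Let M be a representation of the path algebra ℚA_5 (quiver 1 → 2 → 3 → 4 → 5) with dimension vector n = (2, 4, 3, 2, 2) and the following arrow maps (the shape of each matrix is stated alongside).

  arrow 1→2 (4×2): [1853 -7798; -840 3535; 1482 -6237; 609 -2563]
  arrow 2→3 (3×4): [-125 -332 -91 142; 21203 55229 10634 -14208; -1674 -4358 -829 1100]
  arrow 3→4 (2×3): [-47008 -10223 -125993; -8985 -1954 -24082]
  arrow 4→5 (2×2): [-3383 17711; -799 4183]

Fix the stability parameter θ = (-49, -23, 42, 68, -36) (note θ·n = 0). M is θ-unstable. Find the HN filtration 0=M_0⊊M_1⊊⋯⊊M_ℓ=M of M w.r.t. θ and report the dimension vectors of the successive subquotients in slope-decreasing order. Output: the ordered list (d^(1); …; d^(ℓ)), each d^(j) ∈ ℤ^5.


Barcode: M ≅ I[1,4], I[1,5], I[2,2], I[2,3], I[5,5]. HN layers by μ_θ (6 steps, strictly decreasing):
  μ^(1)=68; μ^(2)=42; μ^(3)=74/3; μ^(4)=-23; μ^(5)=-36; μ^(6)=-49

((0, 0, 0, 1, 0); (0, 0, 2, 0, 0); (0, 0, 1, 1, 1); (0, 4, 0, 0, 0); (0, 0, 0, 0, 1); (2, 0, 0, 0, 0))


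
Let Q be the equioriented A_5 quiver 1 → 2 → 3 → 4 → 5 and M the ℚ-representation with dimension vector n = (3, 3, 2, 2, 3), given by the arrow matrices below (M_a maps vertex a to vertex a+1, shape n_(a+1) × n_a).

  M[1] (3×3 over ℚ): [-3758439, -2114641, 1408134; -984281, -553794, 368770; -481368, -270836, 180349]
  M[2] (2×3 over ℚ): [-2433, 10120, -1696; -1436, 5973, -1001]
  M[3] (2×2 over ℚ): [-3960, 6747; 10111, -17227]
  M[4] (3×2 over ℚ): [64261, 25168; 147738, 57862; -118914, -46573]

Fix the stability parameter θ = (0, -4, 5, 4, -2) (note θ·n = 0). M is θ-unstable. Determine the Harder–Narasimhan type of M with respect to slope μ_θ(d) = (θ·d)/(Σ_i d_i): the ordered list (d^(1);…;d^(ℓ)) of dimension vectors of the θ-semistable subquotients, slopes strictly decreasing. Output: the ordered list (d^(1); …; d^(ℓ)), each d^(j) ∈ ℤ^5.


Interval decomposition of M: I[1,2], I[1,5]^2, I[5,5].
HN type (ℓ=2): μ^(1)=7/3; μ^(2)=-2

((0, 0, 2, 2, 2); (3, 3, 0, 0, 1))


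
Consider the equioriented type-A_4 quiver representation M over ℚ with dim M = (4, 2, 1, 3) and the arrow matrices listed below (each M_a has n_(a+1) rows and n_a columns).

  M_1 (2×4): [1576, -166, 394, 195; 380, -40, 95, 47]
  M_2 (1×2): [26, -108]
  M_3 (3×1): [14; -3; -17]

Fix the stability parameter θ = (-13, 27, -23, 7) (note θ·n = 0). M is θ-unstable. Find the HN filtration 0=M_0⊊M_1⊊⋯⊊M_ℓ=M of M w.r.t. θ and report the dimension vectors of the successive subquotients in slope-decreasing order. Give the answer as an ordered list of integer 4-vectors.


Via rank(M_{q-1}∘⋯∘M_p): M ≅ I[1,1]^2, I[1,2], I[1,4], I[4,4]^2.
μ_θ-semistable layers: μ^(1)=27; μ^(2)=7; μ^(3)=2; μ^(4)=-13

((0, 1, 0, 0); (0, 0, 0, 3); (0, 1, 1, 0); (4, 0, 0, 0))


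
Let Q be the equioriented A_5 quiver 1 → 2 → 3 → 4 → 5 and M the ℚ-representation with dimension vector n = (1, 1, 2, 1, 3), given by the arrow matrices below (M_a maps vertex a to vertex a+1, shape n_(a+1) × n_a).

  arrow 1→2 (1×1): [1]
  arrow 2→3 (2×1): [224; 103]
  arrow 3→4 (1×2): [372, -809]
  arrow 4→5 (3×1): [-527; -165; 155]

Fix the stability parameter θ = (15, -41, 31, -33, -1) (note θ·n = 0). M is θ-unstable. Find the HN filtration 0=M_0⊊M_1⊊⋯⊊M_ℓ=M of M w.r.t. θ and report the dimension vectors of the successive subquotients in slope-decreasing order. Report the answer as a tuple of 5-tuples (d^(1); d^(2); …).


Via rank(M_{q-1}∘⋯∘M_p): M ≅ I[1,5], I[3,3], I[5,5]^2.
μ_θ-semistable layers: μ^(1)=31; μ^(2)=-1; μ^(3)=-13

((0, 0, 1, 0, 0); (0, 0, 1, 1, 3); (1, 1, 0, 0, 0))


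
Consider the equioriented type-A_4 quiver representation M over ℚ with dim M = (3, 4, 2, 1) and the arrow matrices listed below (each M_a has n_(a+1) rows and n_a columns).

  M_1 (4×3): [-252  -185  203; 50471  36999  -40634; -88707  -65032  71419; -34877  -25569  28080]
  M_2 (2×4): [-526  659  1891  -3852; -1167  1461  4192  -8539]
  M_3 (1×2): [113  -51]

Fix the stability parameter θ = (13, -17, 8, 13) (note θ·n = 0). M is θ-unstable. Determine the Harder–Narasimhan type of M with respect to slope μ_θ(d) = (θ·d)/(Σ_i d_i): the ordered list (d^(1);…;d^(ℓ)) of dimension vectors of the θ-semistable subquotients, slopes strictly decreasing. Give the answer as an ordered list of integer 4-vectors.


Interval decomposition of M: I[1,2], I[1,3], I[1,4], I[2,2].
HN type (ℓ=4): μ^(1)=13; μ^(2)=8; μ^(3)=-2; μ^(4)=-17

((0, 0, 0, 1); (0, 0, 2, 0); (3, 3, 0, 0); (0, 1, 0, 0))


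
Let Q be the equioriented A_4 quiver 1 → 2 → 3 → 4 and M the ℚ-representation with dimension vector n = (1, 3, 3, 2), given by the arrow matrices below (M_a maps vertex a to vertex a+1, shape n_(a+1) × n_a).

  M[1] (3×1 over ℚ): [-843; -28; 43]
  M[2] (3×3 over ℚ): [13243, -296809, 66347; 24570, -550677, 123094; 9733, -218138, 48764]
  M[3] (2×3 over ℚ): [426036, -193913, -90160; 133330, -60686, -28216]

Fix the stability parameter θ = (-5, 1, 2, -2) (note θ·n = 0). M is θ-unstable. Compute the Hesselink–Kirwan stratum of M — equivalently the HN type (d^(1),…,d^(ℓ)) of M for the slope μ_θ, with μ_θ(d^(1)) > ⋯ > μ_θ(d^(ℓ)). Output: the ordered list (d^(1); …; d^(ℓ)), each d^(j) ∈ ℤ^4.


Via rank(M_{q-1}∘⋯∘M_p): M ≅ I[1,3], I[2,4]^2.
μ_θ-semistable layers: μ^(1)=2; μ^(2)=1; μ^(3)=1/3; μ^(4)=-5

((0, 0, 1, 0); (0, 1, 0, 0); (0, 2, 2, 2); (1, 0, 0, 0))


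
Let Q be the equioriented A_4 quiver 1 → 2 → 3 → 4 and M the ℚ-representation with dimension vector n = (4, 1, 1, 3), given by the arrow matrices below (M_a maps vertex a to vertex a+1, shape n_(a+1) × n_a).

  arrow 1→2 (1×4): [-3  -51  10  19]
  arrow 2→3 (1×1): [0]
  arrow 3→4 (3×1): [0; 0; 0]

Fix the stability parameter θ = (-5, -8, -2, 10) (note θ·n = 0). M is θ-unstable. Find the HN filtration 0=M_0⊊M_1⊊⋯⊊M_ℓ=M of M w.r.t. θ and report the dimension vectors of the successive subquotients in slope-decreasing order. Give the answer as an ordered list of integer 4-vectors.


Via rank(M_{q-1}∘⋯∘M_p): M ≅ I[1,1]^3, I[1,2], I[3,3], I[4,4]^3.
μ_θ-semistable layers: μ^(1)=10; μ^(2)=-2; μ^(3)=-5; μ^(4)=-13/2

((0, 0, 0, 3); (0, 0, 1, 0); (3, 0, 0, 0); (1, 1, 0, 0))


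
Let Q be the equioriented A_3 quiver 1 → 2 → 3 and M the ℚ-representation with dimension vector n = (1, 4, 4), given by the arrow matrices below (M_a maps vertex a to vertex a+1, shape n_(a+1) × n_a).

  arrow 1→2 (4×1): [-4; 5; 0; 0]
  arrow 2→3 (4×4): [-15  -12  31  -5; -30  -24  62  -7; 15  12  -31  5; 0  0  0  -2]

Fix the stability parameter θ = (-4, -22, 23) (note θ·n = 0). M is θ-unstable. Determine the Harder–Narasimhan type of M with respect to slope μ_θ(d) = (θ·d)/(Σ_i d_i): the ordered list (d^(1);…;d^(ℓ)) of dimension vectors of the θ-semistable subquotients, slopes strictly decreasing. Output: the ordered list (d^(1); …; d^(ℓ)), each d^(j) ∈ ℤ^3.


Interval decomposition of M: I[1,2], I[2,2], I[2,3]^2, I[3,3]^2.
HN type (ℓ=3): μ^(1)=23; μ^(2)=-13; μ^(3)=-22

((0, 0, 4); (1, 1, 0); (0, 3, 0))


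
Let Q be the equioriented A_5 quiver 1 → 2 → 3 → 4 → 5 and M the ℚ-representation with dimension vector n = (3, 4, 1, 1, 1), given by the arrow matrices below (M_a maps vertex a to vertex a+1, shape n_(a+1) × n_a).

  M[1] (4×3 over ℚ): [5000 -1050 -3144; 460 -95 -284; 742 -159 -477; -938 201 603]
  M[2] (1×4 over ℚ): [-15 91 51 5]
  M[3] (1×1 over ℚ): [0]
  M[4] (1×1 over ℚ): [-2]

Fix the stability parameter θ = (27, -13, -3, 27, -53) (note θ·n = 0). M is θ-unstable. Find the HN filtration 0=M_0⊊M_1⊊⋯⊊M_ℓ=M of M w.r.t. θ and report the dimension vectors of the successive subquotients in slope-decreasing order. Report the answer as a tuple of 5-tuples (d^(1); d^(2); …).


Interval decomposition of M: I[1,1], I[1,2], I[1,3], I[2,2]^2, I[4,5].
HN type (ℓ=4): μ^(1)=27; μ^(2)=7; μ^(3)=11/3; μ^(4)=-13

((1, 0, 0, 0, 0); (1, 1, 0, 0, 0); (1, 1, 1, 0, 0); (0, 2, 0, 1, 1))


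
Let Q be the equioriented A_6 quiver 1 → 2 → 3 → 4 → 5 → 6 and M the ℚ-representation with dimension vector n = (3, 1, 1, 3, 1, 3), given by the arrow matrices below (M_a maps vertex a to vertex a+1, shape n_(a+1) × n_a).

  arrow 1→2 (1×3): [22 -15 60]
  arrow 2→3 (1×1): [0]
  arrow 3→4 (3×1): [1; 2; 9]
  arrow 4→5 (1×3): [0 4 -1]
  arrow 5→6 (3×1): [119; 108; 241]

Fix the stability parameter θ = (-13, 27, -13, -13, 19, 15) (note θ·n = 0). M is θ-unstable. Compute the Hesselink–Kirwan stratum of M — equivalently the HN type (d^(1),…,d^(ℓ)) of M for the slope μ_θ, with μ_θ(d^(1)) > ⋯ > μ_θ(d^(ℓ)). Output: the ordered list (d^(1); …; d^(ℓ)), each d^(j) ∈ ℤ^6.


Interval decomposition of M: I[1,1]^2, I[1,2], I[3,6], I[4,4]^2, I[6,6]^2.
HN type (ℓ=4): μ^(1)=27; μ^(2)=17; μ^(3)=15; μ^(4)=-13

((0, 1, 0, 0, 0, 0); (0, 0, 0, 0, 1, 1); (0, 0, 0, 0, 0, 2); (3, 0, 1, 3, 0, 0))


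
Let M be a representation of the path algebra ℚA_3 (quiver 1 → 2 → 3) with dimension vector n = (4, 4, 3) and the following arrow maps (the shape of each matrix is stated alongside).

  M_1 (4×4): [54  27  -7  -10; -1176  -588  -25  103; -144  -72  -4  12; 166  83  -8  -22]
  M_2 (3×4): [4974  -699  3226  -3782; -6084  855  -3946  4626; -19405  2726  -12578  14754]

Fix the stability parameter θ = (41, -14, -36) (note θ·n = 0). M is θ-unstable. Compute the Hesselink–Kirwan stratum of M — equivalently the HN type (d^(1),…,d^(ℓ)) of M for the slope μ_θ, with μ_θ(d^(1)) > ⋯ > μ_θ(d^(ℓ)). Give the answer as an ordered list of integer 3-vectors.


Interval decomposition of M: I[1,1], I[1,2], I[1,3]^2, I[2,3].
HN type (ℓ=4): μ^(1)=41; μ^(2)=27/2; μ^(3)=-3; μ^(4)=-25

((1, 0, 0); (1, 1, 0); (2, 2, 2); (0, 1, 1))


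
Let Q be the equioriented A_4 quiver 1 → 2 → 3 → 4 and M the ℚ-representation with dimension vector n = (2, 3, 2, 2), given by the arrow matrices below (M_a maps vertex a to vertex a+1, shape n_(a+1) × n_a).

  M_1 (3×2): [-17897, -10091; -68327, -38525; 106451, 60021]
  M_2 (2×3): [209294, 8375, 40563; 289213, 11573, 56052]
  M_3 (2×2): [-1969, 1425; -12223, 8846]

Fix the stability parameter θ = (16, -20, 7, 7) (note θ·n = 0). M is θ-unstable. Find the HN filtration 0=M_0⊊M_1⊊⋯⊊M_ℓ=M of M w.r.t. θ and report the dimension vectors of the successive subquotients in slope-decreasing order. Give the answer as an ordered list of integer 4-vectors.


Barcode: M ≅ I[1,2], I[1,4], I[2,4]. HN layers by μ_θ (3 steps, strictly decreasing):
  μ^(1)=7; μ^(2)=-2; μ^(3)=-20

((0, 0, 2, 2); (2, 2, 0, 0); (0, 1, 0, 0))


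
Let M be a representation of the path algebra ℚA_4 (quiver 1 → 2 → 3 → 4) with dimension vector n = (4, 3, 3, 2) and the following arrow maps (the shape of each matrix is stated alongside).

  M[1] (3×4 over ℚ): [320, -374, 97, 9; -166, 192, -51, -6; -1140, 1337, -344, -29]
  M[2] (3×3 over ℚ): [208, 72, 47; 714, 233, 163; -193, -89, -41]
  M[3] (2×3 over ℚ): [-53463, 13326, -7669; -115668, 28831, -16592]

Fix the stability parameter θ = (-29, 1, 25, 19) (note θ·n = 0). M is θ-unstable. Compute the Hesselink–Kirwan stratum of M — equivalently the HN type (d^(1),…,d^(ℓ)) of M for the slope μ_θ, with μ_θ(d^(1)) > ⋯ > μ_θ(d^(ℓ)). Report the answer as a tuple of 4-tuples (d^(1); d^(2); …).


Interval decomposition of M: I[1,1], I[1,3], I[1,4]^2.
HN type (ℓ=4): μ^(1)=25; μ^(2)=22; μ^(3)=1; μ^(4)=-29

((0, 0, 1, 0); (0, 0, 2, 2); (0, 3, 0, 0); (4, 0, 0, 0))


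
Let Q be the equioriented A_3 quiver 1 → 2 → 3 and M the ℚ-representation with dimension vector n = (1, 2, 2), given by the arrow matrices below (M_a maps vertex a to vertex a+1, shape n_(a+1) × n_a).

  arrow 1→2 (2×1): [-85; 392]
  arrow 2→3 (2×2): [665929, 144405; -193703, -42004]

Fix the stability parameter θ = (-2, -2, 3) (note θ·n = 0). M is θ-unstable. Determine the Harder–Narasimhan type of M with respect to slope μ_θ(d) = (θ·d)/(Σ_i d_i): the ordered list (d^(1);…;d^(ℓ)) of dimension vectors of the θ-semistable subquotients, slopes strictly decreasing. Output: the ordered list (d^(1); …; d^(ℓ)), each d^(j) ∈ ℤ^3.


Barcode: M ≅ I[1,3], I[2,3]. HN layers by μ_θ (2 steps, strictly decreasing):
  μ^(1)=3; μ^(2)=-2

((0, 0, 2); (1, 2, 0))
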